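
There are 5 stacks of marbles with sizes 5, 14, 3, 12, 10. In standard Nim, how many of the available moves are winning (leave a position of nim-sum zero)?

3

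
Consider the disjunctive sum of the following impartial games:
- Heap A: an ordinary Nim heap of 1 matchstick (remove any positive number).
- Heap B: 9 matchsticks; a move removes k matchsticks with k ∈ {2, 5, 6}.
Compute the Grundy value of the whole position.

3

Heap A is a plain Nim heap of size 1, so its Grundy value is 1.
Build the Grundy sequence for heap B with g(k) = mex{g(k−s) : s ∈ {2, 5, 6}, s ≤ k}:
k:     0  1  2  3  4  5  6  7  8  9
g(k):  0  0  1  1  0  2  1  3  0  2
So g(9) = 2.
By the Sprague-Grundy theorem, the Grundy value of a sum of independent games is the XOR of the component values.
Combined value = 1 XOR 2 = 3.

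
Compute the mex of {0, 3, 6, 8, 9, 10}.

1

0 is in the set but 1 is not, so the mex is 1.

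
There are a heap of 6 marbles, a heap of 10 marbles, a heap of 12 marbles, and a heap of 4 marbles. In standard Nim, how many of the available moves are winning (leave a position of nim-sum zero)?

Nim-sum: 6 ^ 10 ^ 12 ^ 4 = 4.
The overall nim-sum is X = 4. A heap of size p has a winning move iff p XOR X < p (reduce it to p XOR X).
  6: 6 XOR 4 = 2 < 6 — winning move (to 2).
  10: 10 XOR 4 = 14 ≥ 10 — no move.
  12: 12 XOR 4 = 8 < 12 — winning move (to 8).
  4: 4 XOR 4 = 0 < 4 — winning move (to 0).
That gives 3 winning moves.

3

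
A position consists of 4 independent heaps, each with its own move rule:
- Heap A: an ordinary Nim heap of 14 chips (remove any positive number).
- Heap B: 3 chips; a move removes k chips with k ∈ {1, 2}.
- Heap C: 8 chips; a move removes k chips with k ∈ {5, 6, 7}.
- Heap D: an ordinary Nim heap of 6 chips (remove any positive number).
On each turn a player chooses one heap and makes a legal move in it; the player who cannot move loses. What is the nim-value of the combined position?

Heap A is a plain Nim heap of size 14, so its Grundy value is 14.
Grundy values for heap B (subtraction set {1, 2}):
g(0) = mex{} = 0
g(1) = mex{0} = 1
g(2) = mex{0,1} = 2
g(3) = mex{1,2} = 0
So g(3) = 0.
Build the Grundy sequence for heap C with g(k) = mex{g(k−s) : s ∈ {5, 6, 7}, s ≤ k}:
g(0) = mex{} = 0
g(1) = mex{} = 0
g(2) = mex{} = 0
g(3) = mex{} = 0
g(4) = mex{} = 0
g(5) = mex{0} = 1
g(6) = mex{0} = 1
g(7) = mex{0} = 1
g(8) = mex{0} = 1
So g(8) = 1.
Heap D is a plain Nim heap of size 6, so its Grundy value is 6.
By the Sprague-Grundy theorem, the Grundy value of a sum of independent games is the XOR of the component values.
Combined value = 14 ⊕ 0 ⊕ 1 ⊕ 6 = 9.

9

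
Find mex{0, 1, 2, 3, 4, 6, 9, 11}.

5

The values 0, 1, 2, 3, 4 are all present; 5 is the first non-negative integer missing from the set.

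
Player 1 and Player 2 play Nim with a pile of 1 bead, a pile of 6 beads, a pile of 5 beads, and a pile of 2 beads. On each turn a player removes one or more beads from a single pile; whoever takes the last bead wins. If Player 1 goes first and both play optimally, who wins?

Player 2 wins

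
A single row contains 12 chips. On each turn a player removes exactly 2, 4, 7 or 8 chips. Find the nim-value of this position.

0

Compute g(0), g(1), … for moves {2, 4, 7, 8}:
g(0) = mex{} = 0
g(1) = mex{} = 0
g(2) = mex{0} = 1
g(3) = mex{0} = 1
g(4) = mex{0,1} = 2
g(5) = mex{0,1} = 2
g(6) = mex{1,2} = 0
g(7) = mex{0,1,2} = 3
g(8) = mex{0,2} = 1
g(9) = mex{0,1,2,3} = 4
g(10) = mex{0,1} = 2
g(11) = mex{1,2,3,4} = 0
g(12) = mex{1,2} = 0
So g(12) = 0.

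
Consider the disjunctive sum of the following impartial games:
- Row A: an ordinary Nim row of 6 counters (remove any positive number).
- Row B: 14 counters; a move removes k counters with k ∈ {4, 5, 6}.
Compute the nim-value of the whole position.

Row A is a plain Nim row of size 6, so its Grundy value is 6.
Build the Grundy sequence for row B with g(k) = mex{g(k−s) : s ∈ {4, 5, 6}, s ≤ k}:
k:     0  1  2  3  4  5  6  7  8  9 10 11 12 13 14
g(k):  0  0  0  0  1  1  1  1  2  2  0  0  0  0  1
So g(14) = 1.
By the Sprague-Grundy theorem, the Grundy value of a sum of independent games is the XOR of the component values.
Combined value = 6 ⊕ 1 = 7.

7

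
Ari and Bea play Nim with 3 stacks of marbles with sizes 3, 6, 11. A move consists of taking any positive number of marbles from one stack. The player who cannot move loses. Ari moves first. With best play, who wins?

Bitwise XOR of the heap sizes:
  0011  (3)
  0110  (6)
  1011  (11)
  ----
  1110  (14)
The nim-sum is 14 ≠ 0, so this is an N-position: the player to move can win; Ari has a winning move.

Ari wins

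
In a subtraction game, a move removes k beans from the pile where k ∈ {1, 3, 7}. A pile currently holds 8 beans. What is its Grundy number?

0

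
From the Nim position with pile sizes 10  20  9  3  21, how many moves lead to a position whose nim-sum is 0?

Compute the nim-sum pairwise:
10 ⊕ 20 = 30
30 ⊕ 9 = 23
23 ⊕ 3 = 20
20 ⊕ 21 = 1
The overall nim-sum is X = 1. A pile of size p has a winning move iff p XOR X < p (reduce it to p XOR X).
  10: 10 XOR 1 = 11 ≥ 10 — no move.
  20: 20 XOR 1 = 21 ≥ 20 — no move.
  9: 9 XOR 1 = 8 < 9 — winning move (to 8).
  3: 3 XOR 1 = 2 < 3 — winning move (to 2).
  21: 21 XOR 1 = 20 < 21 — winning move (to 20).
That gives 3 winning moves.

3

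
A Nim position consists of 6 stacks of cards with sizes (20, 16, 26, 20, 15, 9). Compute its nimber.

Write each in binary and XOR column by column:
  10100  (20)
  10000  (16)
  11010  (26)
  10100  (20)
  01111  (15)
  01001  (9)
  -----
  01100  (12)

12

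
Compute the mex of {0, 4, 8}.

1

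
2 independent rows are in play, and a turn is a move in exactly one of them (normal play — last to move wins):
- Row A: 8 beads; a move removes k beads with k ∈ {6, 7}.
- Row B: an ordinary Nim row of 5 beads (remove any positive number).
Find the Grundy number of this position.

Grundy values for row A (subtraction set {6, 7}):
g(0) = mex{} = 0
g(1) = mex{} = 0
g(2) = mex{} = 0
g(3) = mex{} = 0
g(4) = mex{} = 0
g(5) = mex{} = 0
g(6) = mex{0} = 1
g(7) = mex{0} = 1
g(8) = mex{0} = 1
So g(8) = 1.
Row B is a plain Nim row of size 5, so its Grundy value is 5.
The value of a disjunctive sum is the nim-sum of the parts.
Combined value = 1 ⊕ 5 = 4.

4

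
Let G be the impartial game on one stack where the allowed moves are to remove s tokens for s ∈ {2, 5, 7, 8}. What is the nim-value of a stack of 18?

Compute g(0), g(1), … for moves {2, 5, 7, 8}:
k:     0  1  2  3  4  5  6  7  8  9 10 11 12 13 14 15 16 17 18
g(k):  0  0  1  1  0  2  1  3  2  2  0  3  1  0  0  1  1  3  2
So g(18) = 2.

2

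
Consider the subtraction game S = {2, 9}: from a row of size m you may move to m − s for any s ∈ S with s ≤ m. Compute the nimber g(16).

0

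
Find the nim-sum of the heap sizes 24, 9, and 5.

20

In binary:
  11000  (24)
  01001  (9)
  00101  (5)
  -----
  10100  (20)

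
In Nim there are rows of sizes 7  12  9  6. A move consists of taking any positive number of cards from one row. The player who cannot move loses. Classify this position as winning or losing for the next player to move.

Winning position

Compute the nim-sum pairwise:
7 ^ 12 = 11
11 ^ 9 = 2
2 ^ 6 = 4
The nim-sum is 4 ≠ 0, so this is an N-position: the player to move can win.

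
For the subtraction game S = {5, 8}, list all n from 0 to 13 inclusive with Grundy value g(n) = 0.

Grundy values for subtraction set {5, 8}:
k:     0  1  2  3  4  5  6  7  8  9 10 11 12 13
g(k):  0  0  0  0  0  1  1  1  1  1  2  2  2  0
The P-positions (g = 0) in 0..13 are 0, 1, 2, 3, 4, 13.

0, 1, 2, 3, 4, 13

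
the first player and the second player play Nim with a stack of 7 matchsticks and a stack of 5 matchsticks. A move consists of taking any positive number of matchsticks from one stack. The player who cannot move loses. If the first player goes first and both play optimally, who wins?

Nim-sum: 7 ^ 5 = 2.
The nim-sum is 2 ≠ 0, so this is an N-position: the player to move can win; the first player has a winning move.

the first player wins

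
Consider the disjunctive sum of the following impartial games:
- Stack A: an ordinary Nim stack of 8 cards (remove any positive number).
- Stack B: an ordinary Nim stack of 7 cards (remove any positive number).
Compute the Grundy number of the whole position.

15

Stack A is a plain Nim stack of size 8, so its Grundy value is 8.
Stack B is a plain Nim stack of size 7, so its Grundy value is 7.
The value of a disjunctive sum is the nim-sum of the parts.
Combined value = 8 XOR 7 = 15.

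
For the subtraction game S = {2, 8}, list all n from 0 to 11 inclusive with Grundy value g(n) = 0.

Build the Grundy sequence with g(k) = mex{g(k−s) : s ∈ {2, 8}, s ≤ k}:
k:     0  1  2  3  4  5  6  7  8  9 10 11
g(k):  0  0  1  1  0  0  1  1  2  2  0  0
The P-positions (g = 0) in 0..11 are 0, 1, 4, 5, 10, 11.

0, 1, 4, 5, 10, 11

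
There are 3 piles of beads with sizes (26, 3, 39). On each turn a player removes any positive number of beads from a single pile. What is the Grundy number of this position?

Nim-sum: 26 ^ 3 ^ 39 = 62.

62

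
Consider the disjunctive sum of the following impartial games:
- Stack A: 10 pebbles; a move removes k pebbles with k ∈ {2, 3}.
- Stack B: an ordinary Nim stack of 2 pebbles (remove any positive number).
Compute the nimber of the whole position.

2

Build the Grundy sequence for stack A with g(k) = mex{g(k−s) : s ∈ {2, 3}, s ≤ k}:
k:     0  1  2  3  4  5  6  7  8  9 10
g(k):  0  0  1  1  2  0  0  1  1  2  0
So g(10) = 0.
Stack B is a plain Nim stack of size 2, so its Grundy value is 2.
The value of a disjunctive sum is the nim-sum of the parts.
Combined value = 0 XOR 2 = 2.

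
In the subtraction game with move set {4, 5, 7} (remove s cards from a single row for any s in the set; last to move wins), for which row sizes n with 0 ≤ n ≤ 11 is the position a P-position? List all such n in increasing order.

Build the Grundy sequence with g(k) = mex{g(k−s) : s ∈ {4, 5, 7}, s ≤ k}:
g(0) = mex{} = 0
g(1) = mex{} = 0
g(2) = mex{} = 0
g(3) = mex{} = 0
g(4) = mex{0} = 1
g(5) = mex{0} = 1
g(6) = mex{0} = 1
g(7) = mex{0} = 1
g(8) = mex{0,1} = 2
g(9) = mex{0,1} = 2
g(10) = mex{0,1} = 2
g(11) = mex{1} = 0
The P-positions (g = 0) in 0..11 are 0, 1, 2, 3, 11.

0, 1, 2, 3, 11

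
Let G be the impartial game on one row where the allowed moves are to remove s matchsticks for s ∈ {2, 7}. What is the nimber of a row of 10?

Grundy values for subtraction set {2, 7}:
g(0) = mex{} = 0
g(1) = mex{} = 0
g(2) = mex{0} = 1
g(3) = mex{0} = 1
g(4) = mex{1} = 0
g(5) = mex{1} = 0
g(6) = mex{0} = 1
g(7) = mex{0} = 1
g(8) = mex{0,1} = 2
g(9) = mex{1} = 0
g(10) = mex{1,2} = 0
So g(10) = 0.

0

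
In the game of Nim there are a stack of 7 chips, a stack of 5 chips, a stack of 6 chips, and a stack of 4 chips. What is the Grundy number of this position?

Nim-sum: 7 XOR 5 XOR 6 XOR 4 = 0.

0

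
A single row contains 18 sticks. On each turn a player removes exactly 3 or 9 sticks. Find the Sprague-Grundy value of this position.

0

Grundy values for subtraction set {3, 9}:
k:     0  1  2  3  4  5  6  7  8  9 10 11 12 13 14 15 16 17 18
g(k):  0  0  0  1  1  1  0  0  0  1  1  1  0  0  0  1  1  1  0
So g(18) = 0.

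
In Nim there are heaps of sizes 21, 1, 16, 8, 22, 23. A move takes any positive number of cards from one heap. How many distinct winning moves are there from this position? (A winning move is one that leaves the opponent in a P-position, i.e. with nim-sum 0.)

1

Nim-sum: 21 ⊕ 1 ⊕ 16 ⊕ 8 ⊕ 22 ⊕ 23 = 13.
The overall nim-sum is X = 13. A heap of size p has a winning move iff p XOR X < p (reduce it to p XOR X).
  21: 21 XOR 13 = 24 ≥ 21 — no move.
  1: 1 XOR 13 = 12 ≥ 1 — no move.
  16: 16 XOR 13 = 29 ≥ 16 — no move.
  8: 8 XOR 13 = 5 < 8 — winning move (to 5).
  22: 22 XOR 13 = 27 ≥ 22 — no move.
  23: 23 XOR 13 = 26 ≥ 23 — no move.
That gives 1 winning move.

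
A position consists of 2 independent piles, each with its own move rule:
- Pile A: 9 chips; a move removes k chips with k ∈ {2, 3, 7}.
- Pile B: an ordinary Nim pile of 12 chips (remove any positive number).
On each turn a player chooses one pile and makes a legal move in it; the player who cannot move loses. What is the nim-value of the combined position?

14

Grundy values for pile A (subtraction set {2, 3, 7}):
k:     0  1  2  3  4  5  6  7  8  9
g(k):  0  0  1  1  2  0  0  1  1  2
So g(9) = 2.
Pile B is a plain Nim pile of size 12, so its Grundy value is 12.
The value of a disjunctive sum is the nim-sum of the parts.
Combined value = 2 ⊕ 12 = 14.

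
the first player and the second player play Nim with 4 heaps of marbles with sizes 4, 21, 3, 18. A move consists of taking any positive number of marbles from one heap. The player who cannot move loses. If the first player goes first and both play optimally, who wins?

the second player wins

Compute the nim-sum pairwise:
4 XOR 21 = 17
17 XOR 3 = 18
18 XOR 18 = 0
The nim-sum is 0, so this is a P-position: the player to move is in a losing position under optimal play; the first player is about to move from it and so loses — the second player wins.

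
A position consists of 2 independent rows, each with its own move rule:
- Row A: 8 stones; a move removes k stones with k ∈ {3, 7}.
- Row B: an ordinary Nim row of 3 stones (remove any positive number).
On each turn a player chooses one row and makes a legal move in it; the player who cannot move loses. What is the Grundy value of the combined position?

1

Grundy values for row A (subtraction set {3, 7}):
k:     0  1  2  3  4  5  6  7  8
g(k):  0  0  0  1  1  1  0  2  2
So g(8) = 2.
Row B is a plain Nim row of size 3, so its Grundy value is 3.
The value of a disjunctive sum is the nim-sum of the parts.
Combined value = 2 ⊕ 3 = 1.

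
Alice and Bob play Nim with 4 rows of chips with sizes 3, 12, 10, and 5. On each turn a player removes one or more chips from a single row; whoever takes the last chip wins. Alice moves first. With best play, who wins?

Bob wins

Bitwise XOR of the heap sizes:
  0011  (3)
  1100  (12)
  1010  (10)
  0101  (5)
  ----
  0000  (0)
The nim-sum is 0, so this is a P-position: the player to move is in a losing position under optimal play; Alice is about to move from it and so loses — Bob wins.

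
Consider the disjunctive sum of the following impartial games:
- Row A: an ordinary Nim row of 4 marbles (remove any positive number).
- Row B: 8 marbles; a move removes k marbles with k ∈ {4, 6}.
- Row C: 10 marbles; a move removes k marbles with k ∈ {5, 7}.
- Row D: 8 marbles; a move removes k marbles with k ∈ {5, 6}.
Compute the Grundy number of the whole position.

Row A is a plain Nim row of size 4, so its Grundy value is 4.
Grundy values for row B (subtraction set {4, 6}):
k:     0  1  2  3  4  5  6  7  8
g(k):  0  0  0  0  1  1  1  1  2
So g(8) = 2.
For row C, compute g(0), g(1), … with moves {5, 7}:
g(0) = mex{} = 0
g(1) = mex{} = 0
g(2) = mex{} = 0
g(3) = mex{} = 0
g(4) = mex{} = 0
g(5) = mex{0} = 1
g(6) = mex{0} = 1
g(7) = mex{0} = 1
g(8) = mex{0} = 1
g(9) = mex{0} = 1
g(10) = mex{0,1} = 2
So g(10) = 2.
Grundy values for row D (subtraction set {5, 6}):
g(0) = mex{} = 0
g(1) = mex{} = 0
g(2) = mex{} = 0
g(3) = mex{} = 0
g(4) = mex{} = 0
g(5) = mex{0} = 1
g(6) = mex{0} = 1
g(7) = mex{0} = 1
g(8) = mex{0} = 1
So g(8) = 1.
By the Sprague-Grundy theorem, the Grundy value of a sum of independent games is the XOR of the component values.
Combined value = 4 ⊕ 2 ⊕ 2 ⊕ 1 = 5.

5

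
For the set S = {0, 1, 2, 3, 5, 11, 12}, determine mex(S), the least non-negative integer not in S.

The values 0, 1, 2, 3 are all present; 4 is the first non-negative integer missing from the set.

4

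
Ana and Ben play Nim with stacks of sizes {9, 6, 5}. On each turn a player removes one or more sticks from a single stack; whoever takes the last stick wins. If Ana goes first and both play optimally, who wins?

Ana wins

Compute the nim-sum pairwise:
9 ^ 6 = 15
15 ^ 5 = 10
The nim-sum is 10 ≠ 0, so this is an N-position: the player to move can win; Ana has a winning move.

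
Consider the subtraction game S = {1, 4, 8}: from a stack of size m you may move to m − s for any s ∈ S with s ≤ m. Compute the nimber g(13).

1

Build the Grundy sequence with g(k) = mex{g(k−s) : s ∈ {1, 4, 8}, s ≤ k}:
g(0) = mex{} = 0
g(1) = mex{0} = 1
g(2) = mex{1} = 0
g(3) = mex{0} = 1
g(4) = mex{0,1} = 2
g(5) = mex{1,2} = 0
g(6) = mex{0} = 1
g(7) = mex{1} = 0
g(8) = mex{0,2} = 1
g(9) = mex{0,1} = 2
g(10) = mex{0,1,2} = 3
g(11) = mex{0,1,3} = 2
g(12) = mex{1,2} = 0
g(13) = mex{0,2} = 1
So g(13) = 1.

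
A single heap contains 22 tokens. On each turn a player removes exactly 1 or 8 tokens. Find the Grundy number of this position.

Build the Grundy sequence with g(k) = mex{g(k−s) : s ∈ {1, 8}, s ≤ k}:
k:     0  1  2  3  4  5  6  7  8  9 10 11 12 13 14 15 16 17 18 19 20 21 22
g(k):  0  1  0  1  0  1  0  1  2  0  1  0  1  0  1  0  1  2  0  1  0  1  0
So g(22) = 0.

0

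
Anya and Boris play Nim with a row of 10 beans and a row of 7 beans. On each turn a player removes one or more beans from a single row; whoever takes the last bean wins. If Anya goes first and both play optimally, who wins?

Compute the nim-sum pairwise:
10 XOR 7 = 13
The nim-sum is 13 ≠ 0, so this is an N-position: the player to move can win; Anya has a winning move.

Anya wins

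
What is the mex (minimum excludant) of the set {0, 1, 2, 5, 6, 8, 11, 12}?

3

The values 0, 1, 2 are all present; 3 is the first non-negative integer missing from the set.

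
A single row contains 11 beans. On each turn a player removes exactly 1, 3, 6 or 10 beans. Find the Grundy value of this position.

Build the Grundy sequence with g(k) = mex{g(k−s) : s ∈ {1, 3, 6, 10}, s ≤ k}:
k:     0  1  2  3  4  5  6  7  8  9 10 11
g(k):  0  1  0  1  0  1  2  3  2  0  1  0
So g(11) = 0.

0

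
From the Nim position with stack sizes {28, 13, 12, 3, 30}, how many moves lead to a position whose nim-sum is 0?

0

In binary:
  11100  (28)
  01101  (13)
  01100  (12)
  00011  (3)
  11110  (30)
  -----
  00000  (0)
The nim-sum is already 0, so every move leaves a nonzero nim-sum — there are no winning moves.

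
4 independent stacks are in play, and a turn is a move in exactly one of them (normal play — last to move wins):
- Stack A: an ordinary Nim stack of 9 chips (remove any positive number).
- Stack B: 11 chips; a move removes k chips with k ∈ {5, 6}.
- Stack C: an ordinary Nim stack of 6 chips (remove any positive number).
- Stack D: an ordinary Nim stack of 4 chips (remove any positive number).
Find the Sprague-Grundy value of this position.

11

Stack A is a plain Nim stack of size 9, so its Grundy value is 9.
Grundy values for stack B (subtraction set {5, 6}):
g(0) = mex{} = 0
g(1) = mex{} = 0
g(2) = mex{} = 0
g(3) = mex{} = 0
g(4) = mex{} = 0
g(5) = mex{0} = 1
g(6) = mex{0} = 1
g(7) = mex{0} = 1
g(8) = mex{0} = 1
g(9) = mex{0} = 1
g(10) = mex{0,1} = 2
g(11) = mex{1} = 0
So g(11) = 0.
Stack C is a plain Nim stack of size 6, so its Grundy value is 6.
Stack D is a plain Nim stack of size 4, so its Grundy value is 4.
By the Sprague-Grundy theorem, the Grundy value of a sum of independent games is the XOR of the component values.
Combined value = 9 ⊕ 0 ⊕ 6 ⊕ 4 = 11.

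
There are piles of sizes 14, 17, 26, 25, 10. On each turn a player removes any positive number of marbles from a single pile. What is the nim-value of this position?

22

In binary:
  01110  (14)
  10001  (17)
  11010  (26)
  11001  (25)
  01010  (10)
  -----
  10110  (22)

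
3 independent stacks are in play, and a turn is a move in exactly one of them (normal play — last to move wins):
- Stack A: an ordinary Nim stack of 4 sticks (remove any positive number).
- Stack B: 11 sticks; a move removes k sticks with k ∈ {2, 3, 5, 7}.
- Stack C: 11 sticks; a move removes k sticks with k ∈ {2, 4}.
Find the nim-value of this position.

7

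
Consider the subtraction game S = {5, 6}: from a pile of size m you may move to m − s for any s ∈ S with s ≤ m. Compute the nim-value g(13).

0

Build the Grundy sequence with g(k) = mex{g(k−s) : s ∈ {5, 6}, s ≤ k}:
k:     0  1  2  3  4  5  6  7  8  9 10 11 12 13
g(k):  0  0  0  0  0  1  1  1  1  1  2  0  0  0
So g(13) = 0.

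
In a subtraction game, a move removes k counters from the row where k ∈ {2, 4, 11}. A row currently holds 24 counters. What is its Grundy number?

2

Grundy values for subtraction set {2, 4, 11}:
k:     0  1  2  3  4  5  6  7  8  9 10 11 12 13 14 15 16 17 18 19 20 21 22 23 24
g(k):  0  0  1  1  2  2  0  0  1  1  2  2  3  0  0  1  1  2  2  0  0  1  1  2  2
So g(24) = 2.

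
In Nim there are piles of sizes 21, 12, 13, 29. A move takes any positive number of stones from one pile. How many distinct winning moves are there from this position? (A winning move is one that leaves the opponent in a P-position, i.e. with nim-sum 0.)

3

Nim-sum: 21 XOR 12 XOR 13 XOR 29 = 9.
The overall nim-sum is X = 9. A pile of size p has a winning move iff p XOR X < p (reduce it to p XOR X).
  21: 21 XOR 9 = 28 ≥ 21 — no move.
  12: 12 XOR 9 = 5 < 12 — winning move (to 5).
  13: 13 XOR 9 = 4 < 13 — winning move (to 4).
  29: 29 XOR 9 = 20 < 29 — winning move (to 20).
That gives 3 winning moves.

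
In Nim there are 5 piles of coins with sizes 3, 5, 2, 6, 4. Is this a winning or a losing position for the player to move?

Write each in binary and XOR column by column:
  011  (3)
  101  (5)
  010  (2)
  110  (6)
  100  (4)
  ---
  110  (6)
The nim-sum is 6 ≠ 0, so this is an N-position: the player to move can win.

Winning position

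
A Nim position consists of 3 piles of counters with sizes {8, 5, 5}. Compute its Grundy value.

8

Nim-sum: 8 ⊕ 5 ⊕ 5 = 8.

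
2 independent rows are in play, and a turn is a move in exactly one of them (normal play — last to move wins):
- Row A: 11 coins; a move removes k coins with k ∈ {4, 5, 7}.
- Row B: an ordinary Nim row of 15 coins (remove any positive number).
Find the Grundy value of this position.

15

Grundy values for row A (subtraction set {4, 5, 7}):
g(0) = mex{} = 0
g(1) = mex{} = 0
g(2) = mex{} = 0
g(3) = mex{} = 0
g(4) = mex{0} = 1
g(5) = mex{0} = 1
g(6) = mex{0} = 1
g(7) = mex{0} = 1
g(8) = mex{0,1} = 2
g(9) = mex{0,1} = 2
g(10) = mex{0,1} = 2
g(11) = mex{1} = 0
So g(11) = 0.
Row B is a plain Nim row of size 15, so its Grundy value is 15.
The value of a disjunctive sum is the nim-sum of the parts.
Combined value = 0 ⊕ 15 = 15.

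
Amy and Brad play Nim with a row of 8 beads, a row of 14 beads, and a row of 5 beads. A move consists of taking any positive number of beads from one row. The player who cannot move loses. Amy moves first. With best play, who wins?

Amy wins

Nim-sum: 8 ⊕ 14 ⊕ 5 = 3.
The nim-sum is 3 ≠ 0, so this is an N-position: the player to move can win; Amy has a winning move.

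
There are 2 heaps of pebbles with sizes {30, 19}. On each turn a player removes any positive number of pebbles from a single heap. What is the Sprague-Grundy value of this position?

Nim-sum: 30 XOR 19 = 13.

13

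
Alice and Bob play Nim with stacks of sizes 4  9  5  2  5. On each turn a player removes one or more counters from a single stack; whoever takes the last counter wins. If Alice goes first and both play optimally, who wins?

Alice wins

Bitwise XOR of the heap sizes:
  0100  (4)
  1001  (9)
  0101  (5)
  0010  (2)
  0101  (5)
  ----
  1111  (15)
The nim-sum is 15 ≠ 0, so this is an N-position: the player to move can win; Alice has a winning move.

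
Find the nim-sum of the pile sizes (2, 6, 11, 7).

8

Compute the nim-sum pairwise:
2 ^ 6 = 4
4 ^ 11 = 15
15 ^ 7 = 8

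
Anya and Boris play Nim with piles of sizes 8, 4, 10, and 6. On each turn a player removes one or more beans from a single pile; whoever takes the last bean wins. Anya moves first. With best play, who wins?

Boris wins

Nim-sum: 8 XOR 4 XOR 10 XOR 6 = 0.
The nim-sum is 0, so this is a P-position: the player to move is in a losing position under optimal play; Anya is about to move from it and so loses — Boris wins.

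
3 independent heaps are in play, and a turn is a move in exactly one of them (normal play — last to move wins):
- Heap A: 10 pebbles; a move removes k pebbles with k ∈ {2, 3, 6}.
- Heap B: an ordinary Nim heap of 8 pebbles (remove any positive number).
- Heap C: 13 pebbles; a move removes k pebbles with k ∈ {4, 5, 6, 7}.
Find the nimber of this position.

Grundy values for heap A (subtraction set {2, 3, 6}):
k:     0  1  2  3  4  5  6  7  8  9 10
g(k):  0  0  1  1  2  0  3  1  2  0  0
So g(10) = 0.
Heap B is a plain Nim heap of size 8, so its Grundy value is 8.
For heap C, compute g(0), g(1), … with moves {4, 5, 6, 7}:
g(0) = mex{} = 0
g(1) = mex{} = 0
g(2) = mex{} = 0
g(3) = mex{} = 0
g(4) = mex{0} = 1
g(5) = mex{0} = 1
g(6) = mex{0} = 1
g(7) = mex{0} = 1
g(8) = mex{0,1} = 2
g(9) = mex{0,1} = 2
g(10) = mex{0,1} = 2
g(11) = mex{1} = 0
g(12) = mex{1,2} = 0
g(13) = mex{1,2} = 0
So g(13) = 0.
By the Sprague-Grundy theorem, the Grundy value of a sum of independent games is the XOR of the component values.
Combined value = 0 ⊕ 8 ⊕ 0 = 8.

8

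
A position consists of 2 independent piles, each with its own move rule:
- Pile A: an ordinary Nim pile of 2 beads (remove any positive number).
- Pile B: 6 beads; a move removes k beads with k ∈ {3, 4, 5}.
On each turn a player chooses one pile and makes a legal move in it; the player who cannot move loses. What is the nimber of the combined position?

0

Pile A is a plain Nim pile of size 2, so its Grundy value is 2.
Build the Grundy sequence for pile B with g(k) = mex{g(k−s) : s ∈ {3, 4, 5}, s ≤ k}:
g(0) = mex{} = 0
g(1) = mex{} = 0
g(2) = mex{} = 0
g(3) = mex{0} = 1
g(4) = mex{0} = 1
g(5) = mex{0} = 1
g(6) = mex{0,1} = 2
So g(6) = 2.
By the Sprague-Grundy theorem, the Grundy value of a sum of independent games is the XOR of the component values.
Combined value = 2 ⊕ 2 = 0.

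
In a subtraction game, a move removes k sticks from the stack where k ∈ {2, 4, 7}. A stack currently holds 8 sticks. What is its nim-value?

1

Grundy values for subtraction set {2, 4, 7}:
g(0) = mex{} = 0
g(1) = mex{} = 0
g(2) = mex{0} = 1
g(3) = mex{0} = 1
g(4) = mex{0,1} = 2
g(5) = mex{0,1} = 2
g(6) = mex{1,2} = 0
g(7) = mex{0,1,2} = 3
g(8) = mex{0,2} = 1
So g(8) = 1.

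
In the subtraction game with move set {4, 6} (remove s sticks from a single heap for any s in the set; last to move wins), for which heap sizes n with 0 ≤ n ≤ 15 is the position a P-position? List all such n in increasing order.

0, 1, 2, 3, 10, 11, 12, 13

Compute g(0), g(1), … for moves {4, 6}:
k:     0  1  2  3  4  5  6  7  8  9 10 11 12 13 14 15
g(k):  0  0  0  0  1  1  1  1  2  2  0  0  0  0  1  1
The P-positions (g = 0) in 0..15 are 0, 1, 2, 3, 10, 11, 12, 13.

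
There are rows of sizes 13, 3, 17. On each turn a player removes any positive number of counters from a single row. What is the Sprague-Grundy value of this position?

31

In binary:
  01101  (13)
  00011  (3)
  10001  (17)
  -----
  11111  (31)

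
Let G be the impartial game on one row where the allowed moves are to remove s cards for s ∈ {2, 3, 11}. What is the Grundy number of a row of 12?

1

Compute g(0), g(1), … for moves {2, 3, 11}:
g(0) = mex{} = 0
g(1) = mex{} = 0
g(2) = mex{0} = 1
g(3) = mex{0} = 1
g(4) = mex{0,1} = 2
g(5) = mex{1} = 0
g(6) = mex{1,2} = 0
g(7) = mex{0,2} = 1
g(8) = mex{0} = 1
g(9) = mex{0,1} = 2
g(10) = mex{1} = 0
g(11) = mex{0,1,2} = 3
g(12) = mex{0,2} = 1
So g(12) = 1.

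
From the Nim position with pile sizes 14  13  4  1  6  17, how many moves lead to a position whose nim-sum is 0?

Nim-sum: 14 ⊕ 13 ⊕ 4 ⊕ 1 ⊕ 6 ⊕ 17 = 17.
The overall nim-sum is X = 17. A pile of size p has a winning move iff p XOR X < p (reduce it to p XOR X).
  14: 14 XOR 17 = 31 ≥ 14 — no move.
  13: 13 XOR 17 = 28 ≥ 13 — no move.
  4: 4 XOR 17 = 21 ≥ 4 — no move.
  1: 1 XOR 17 = 16 ≥ 1 — no move.
  6: 6 XOR 17 = 23 ≥ 6 — no move.
  17: 17 XOR 17 = 0 < 17 — winning move (to 0).
That gives 1 winning move.

1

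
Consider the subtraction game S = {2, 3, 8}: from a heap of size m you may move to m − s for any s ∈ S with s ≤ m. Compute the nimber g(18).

Compute g(0), g(1), … for moves {2, 3, 8}:
k:     0  1  2  3  4  5  6  7  8  9 10 11 12 13 14 15 16 17 18
g(k):  0  0  1  1  2  0  0  1  1  2  0  0  1  1  2  0  0  1  1
So g(18) = 1.

1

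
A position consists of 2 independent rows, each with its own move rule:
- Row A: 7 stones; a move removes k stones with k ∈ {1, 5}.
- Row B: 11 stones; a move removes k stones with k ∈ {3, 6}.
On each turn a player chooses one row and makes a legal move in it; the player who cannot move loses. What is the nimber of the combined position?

1

Grundy values for row A (subtraction set {1, 5}):
k:     0  1  2  3  4  5  6  7
g(k):  0  1  0  1  0  1  0  1
So g(7) = 1.
Build the Grundy sequence for row B with g(k) = mex{g(k−s) : s ∈ {3, 6}, s ≤ k}:
g(0) = mex{} = 0
g(1) = mex{} = 0
g(2) = mex{} = 0
g(3) = mex{0} = 1
g(4) = mex{0} = 1
g(5) = mex{0} = 1
g(6) = mex{0,1} = 2
g(7) = mex{0,1} = 2
g(8) = mex{0,1} = 2
g(9) = mex{1,2} = 0
g(10) = mex{1,2} = 0
g(11) = mex{1,2} = 0
So g(11) = 0.
The value of a disjunctive sum is the nim-sum of the parts.
Combined value = 1 ⊕ 0 = 1.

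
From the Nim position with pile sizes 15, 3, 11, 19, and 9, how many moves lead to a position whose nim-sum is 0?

Nim-sum: 15 ^ 3 ^ 11 ^ 19 ^ 9 = 29.
The overall nim-sum is X = 29. A pile of size p has a winning move iff p XOR X < p (reduce it to p XOR X).
  15: 15 XOR 29 = 18 ≥ 15 — no move.
  3: 3 XOR 29 = 30 ≥ 3 — no move.
  11: 11 XOR 29 = 22 ≥ 11 — no move.
  19: 19 XOR 29 = 14 < 19 — winning move (to 14).
  9: 9 XOR 29 = 20 ≥ 9 — no move.
That gives 1 winning move.

1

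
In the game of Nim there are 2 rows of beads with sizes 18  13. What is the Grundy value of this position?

31

Write each in binary and XOR column by column:
  10010  (18)
  01101  (13)
  -----
  11111  (31)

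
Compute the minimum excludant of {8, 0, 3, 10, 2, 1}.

4

The values 0, 1, 2, 3 are all present; 4 is the first non-negative integer missing from the set.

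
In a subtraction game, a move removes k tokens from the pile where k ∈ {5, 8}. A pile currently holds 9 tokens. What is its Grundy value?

Compute g(0), g(1), … for moves {5, 8}:
g(0) = mex{} = 0
g(1) = mex{} = 0
g(2) = mex{} = 0
g(3) = mex{} = 0
g(4) = mex{} = 0
g(5) = mex{0} = 1
g(6) = mex{0} = 1
g(7) = mex{0} = 1
g(8) = mex{0} = 1
g(9) = mex{0} = 1
So g(9) = 1.

1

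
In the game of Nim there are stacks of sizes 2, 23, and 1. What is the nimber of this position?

Compute the nim-sum pairwise:
2 ^ 23 = 21
21 ^ 1 = 20

20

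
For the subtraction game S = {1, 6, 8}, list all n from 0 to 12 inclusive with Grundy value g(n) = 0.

0, 2, 4, 7, 9, 11

Grundy values for subtraction set {1, 6, 8}:
k:     0  1  2  3  4  5  6  7  8  9 10 11 12
g(k):  0  1  0  1  0  1  2  0  1  0  1  0  1
The P-positions (g = 0) in 0..12 are 0, 2, 4, 7, 9, 11.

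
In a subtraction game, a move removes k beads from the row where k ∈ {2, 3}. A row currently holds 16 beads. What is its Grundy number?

0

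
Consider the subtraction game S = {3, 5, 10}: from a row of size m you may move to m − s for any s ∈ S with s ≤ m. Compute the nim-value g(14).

2

Grundy values for subtraction set {3, 5, 10}:
g(0) = mex{} = 0
g(1) = mex{} = 0
g(2) = mex{} = 0
g(3) = mex{0} = 1
g(4) = mex{0} = 1
g(5) = mex{0} = 1
g(6) = mex{0,1} = 2
g(7) = mex{0,1} = 2
g(8) = mex{1} = 0
g(9) = mex{1,2} = 0
g(10) = mex{0,1,2} = 3
g(11) = mex{0,2} = 1
g(12) = mex{0,2} = 1
g(13) = mex{0,1,3} = 2
g(14) = mex{0,1} = 2
So g(14) = 2.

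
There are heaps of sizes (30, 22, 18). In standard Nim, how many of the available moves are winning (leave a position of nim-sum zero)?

Compute the nim-sum pairwise:
30 XOR 22 = 8
8 XOR 18 = 26
The overall nim-sum is X = 26. A heap of size p has a winning move iff p XOR X < p (reduce it to p XOR X).
  30: 30 XOR 26 = 4 < 30 — winning move (to 4).
  22: 22 XOR 26 = 12 < 22 — winning move (to 12).
  18: 18 XOR 26 = 8 < 18 — winning move (to 8).
That gives 3 winning moves.

3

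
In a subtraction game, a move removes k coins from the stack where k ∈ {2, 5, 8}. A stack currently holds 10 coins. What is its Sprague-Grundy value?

0

Grundy values for subtraction set {2, 5, 8}:
g(0) = mex{} = 0
g(1) = mex{} = 0
g(2) = mex{0} = 1
g(3) = mex{0} = 1
g(4) = mex{1} = 0
g(5) = mex{0,1} = 2
g(6) = mex{0} = 1
g(7) = mex{1,2} = 0
g(8) = mex{0,1} = 2
g(9) = mex{0} = 1
g(10) = mex{1,2} = 0
So g(10) = 0.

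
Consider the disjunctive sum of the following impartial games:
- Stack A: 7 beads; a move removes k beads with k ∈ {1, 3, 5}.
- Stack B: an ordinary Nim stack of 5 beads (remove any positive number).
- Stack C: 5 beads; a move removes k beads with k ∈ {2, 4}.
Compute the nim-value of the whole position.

6

Build the Grundy sequence for stack A with g(k) = mex{g(k−s) : s ∈ {1, 3, 5}, s ≤ k}:
k:     0  1  2  3  4  5  6  7
g(k):  0  1  0  1  0  1  0  1
So g(7) = 1.
Stack B is a plain Nim stack of size 5, so its Grundy value is 5.
For stack C, compute g(0), g(1), … with moves {2, 4}:
g(0) = mex{} = 0
g(1) = mex{} = 0
g(2) = mex{0} = 1
g(3) = mex{0} = 1
g(4) = mex{0,1} = 2
g(5) = mex{0,1} = 2
So g(5) = 2.
By the Sprague-Grundy theorem, the Grundy value of a sum of independent games is the XOR of the component values.
Combined value = 1 XOR 5 XOR 2 = 6.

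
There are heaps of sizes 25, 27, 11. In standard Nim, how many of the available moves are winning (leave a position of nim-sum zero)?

Compute the nim-sum pairwise:
25 XOR 27 = 2
2 XOR 11 = 9
The overall nim-sum is X = 9. A heap of size p has a winning move iff p XOR X < p (reduce it to p XOR X).
  25: 25 XOR 9 = 16 < 25 — winning move (to 16).
  27: 27 XOR 9 = 18 < 27 — winning move (to 18).
  11: 11 XOR 9 = 2 < 11 — winning move (to 2).
That gives 3 winning moves.

3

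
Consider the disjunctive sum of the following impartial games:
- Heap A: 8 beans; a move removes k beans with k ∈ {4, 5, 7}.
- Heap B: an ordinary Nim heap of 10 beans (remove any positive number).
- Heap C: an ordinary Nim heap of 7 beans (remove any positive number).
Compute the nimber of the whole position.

Build the Grundy sequence for heap A with g(k) = mex{g(k−s) : s ∈ {4, 5, 7}, s ≤ k}:
g(0) = mex{} = 0
g(1) = mex{} = 0
g(2) = mex{} = 0
g(3) = mex{} = 0
g(4) = mex{0} = 1
g(5) = mex{0} = 1
g(6) = mex{0} = 1
g(7) = mex{0} = 1
g(8) = mex{0,1} = 2
So g(8) = 2.
Heap B is a plain Nim heap of size 10, so its Grundy value is 10.
Heap C is a plain Nim heap of size 7, so its Grundy value is 7.
The value of a disjunctive sum is the nim-sum of the parts.
Combined value = 2 XOR 10 XOR 7 = 15.

15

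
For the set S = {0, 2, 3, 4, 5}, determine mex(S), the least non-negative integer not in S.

1

0 is in the set but 1 is not, so the mex is 1.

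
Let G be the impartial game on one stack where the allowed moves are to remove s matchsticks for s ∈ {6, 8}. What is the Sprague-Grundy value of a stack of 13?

Build the Grundy sequence with g(k) = mex{g(k−s) : s ∈ {6, 8}, s ≤ k}:
g(0) = mex{} = 0
g(1) = mex{} = 0
g(2) = mex{} = 0
g(3) = mex{} = 0
g(4) = mex{} = 0
g(5) = mex{} = 0
g(6) = mex{0} = 1
g(7) = mex{0} = 1
g(8) = mex{0} = 1
g(9) = mex{0} = 1
g(10) = mex{0} = 1
g(11) = mex{0} = 1
g(12) = mex{0,1} = 2
g(13) = mex{0,1} = 2
So g(13) = 2.

2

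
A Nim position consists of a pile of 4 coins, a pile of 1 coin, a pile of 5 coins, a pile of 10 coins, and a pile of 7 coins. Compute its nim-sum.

Nim-sum: 4 ⊕ 1 ⊕ 5 ⊕ 10 ⊕ 7 = 13.

13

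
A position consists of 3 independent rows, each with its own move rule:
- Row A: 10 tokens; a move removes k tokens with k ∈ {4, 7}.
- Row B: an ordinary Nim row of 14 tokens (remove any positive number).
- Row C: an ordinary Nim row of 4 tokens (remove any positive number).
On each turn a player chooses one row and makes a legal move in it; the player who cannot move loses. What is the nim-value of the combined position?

8

Build the Grundy sequence for row A with g(k) = mex{g(k−s) : s ∈ {4, 7}, s ≤ k}:
k:     0  1  2  3  4  5  6  7  8  9 10
g(k):  0  0  0  0  1  1  1  1  2  2  2
So g(10) = 2.
Row B is a plain Nim row of size 14, so its Grundy value is 14.
Row C is a plain Nim row of size 4, so its Grundy value is 4.
By the Sprague-Grundy theorem, the Grundy value of a sum of independent games is the XOR of the component values.
Combined value = 2 XOR 14 XOR 4 = 8.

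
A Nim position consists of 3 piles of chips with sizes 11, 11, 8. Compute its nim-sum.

8

Nim-sum: 11 XOR 11 XOR 8 = 8.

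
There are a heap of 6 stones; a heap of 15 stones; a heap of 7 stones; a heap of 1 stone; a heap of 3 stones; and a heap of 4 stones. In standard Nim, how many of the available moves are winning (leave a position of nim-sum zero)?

1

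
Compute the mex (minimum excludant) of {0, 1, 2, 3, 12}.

The values 0, 1, 2, 3 are all present; 4 is the first non-negative integer missing from the set.

4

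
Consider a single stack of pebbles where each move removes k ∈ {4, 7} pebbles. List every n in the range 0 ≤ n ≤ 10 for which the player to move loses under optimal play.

Build the Grundy sequence with g(k) = mex{g(k−s) : s ∈ {4, 7}, s ≤ k}:
k:     0  1  2  3  4  5  6  7  8  9 10
g(k):  0  0  0  0  1  1  1  1  2  2  2
The P-positions (g = 0) in 0..10 are 0, 1, 2, 3.

0, 1, 2, 3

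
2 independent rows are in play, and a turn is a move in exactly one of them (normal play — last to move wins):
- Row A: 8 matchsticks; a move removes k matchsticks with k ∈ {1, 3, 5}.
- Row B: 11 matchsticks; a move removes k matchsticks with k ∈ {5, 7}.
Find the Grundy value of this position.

2

Build the Grundy sequence for row A with g(k) = mex{g(k−s) : s ∈ {1, 3, 5}, s ≤ k}:
g(0) = mex{} = 0
g(1) = mex{0} = 1
g(2) = mex{1} = 0
g(3) = mex{0} = 1
g(4) = mex{1} = 0
g(5) = mex{0} = 1
g(6) = mex{1} = 0
g(7) = mex{0} = 1
g(8) = mex{1} = 0
So g(8) = 0.
For row B, compute g(0), g(1), … with moves {5, 7}:
k:     0  1  2  3  4  5  6  7  8  9 10 11
g(k):  0  0  0  0  0  1  1  1  1  1  2  2
So g(11) = 2.
The value of a disjunctive sum is the nim-sum of the parts.
Combined value = 0 XOR 2 = 2.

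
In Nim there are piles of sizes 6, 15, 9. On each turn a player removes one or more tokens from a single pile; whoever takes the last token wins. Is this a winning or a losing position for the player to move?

Losing position

Bitwise XOR of the heap sizes:
  0110  (6)
  1111  (15)
  1001  (9)
  ----
  0000  (0)
The nim-sum is 0, so this is a P-position: the player to move is in a losing position under optimal play.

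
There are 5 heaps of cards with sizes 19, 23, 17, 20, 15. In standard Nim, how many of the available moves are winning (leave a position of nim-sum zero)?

Nim-sum: 19 XOR 23 XOR 17 XOR 20 XOR 15 = 14.
The overall nim-sum is X = 14. A heap of size p has a winning move iff p XOR X < p (reduce it to p XOR X).
  19: 19 XOR 14 = 29 ≥ 19 — no move.
  23: 23 XOR 14 = 25 ≥ 23 — no move.
  17: 17 XOR 14 = 31 ≥ 17 — no move.
  20: 20 XOR 14 = 26 ≥ 20 — no move.
  15: 15 XOR 14 = 1 < 15 — winning move (to 1).
That gives 1 winning move.

1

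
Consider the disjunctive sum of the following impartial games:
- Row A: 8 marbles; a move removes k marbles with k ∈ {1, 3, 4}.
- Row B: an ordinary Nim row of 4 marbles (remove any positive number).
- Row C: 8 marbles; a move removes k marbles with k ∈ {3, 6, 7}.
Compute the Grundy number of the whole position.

Grundy values for row A (subtraction set {1, 3, 4}):
k:     0  1  2  3  4  5  6  7  8
g(k):  0  1  0  1  2  3  2  0  1
So g(8) = 1.
Row B is a plain Nim row of size 4, so its Grundy value is 4.
Grundy values for row C (subtraction set {3, 6, 7}):
g(0) = mex{} = 0
g(1) = mex{} = 0
g(2) = mex{} = 0
g(3) = mex{0} = 1
g(4) = mex{0} = 1
g(5) = mex{0} = 1
g(6) = mex{0,1} = 2
g(7) = mex{0,1} = 2
g(8) = mex{0,1} = 2
So g(8) = 2.
By the Sprague-Grundy theorem, the Grundy value of a sum of independent games is the XOR of the component values.
Combined value = 1 XOR 4 XOR 2 = 7.

7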